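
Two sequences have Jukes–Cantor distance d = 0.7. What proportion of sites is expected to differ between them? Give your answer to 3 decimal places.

0.455

p = (3/4)(1 − e^(−4d/3)) = 0.75 × (1 − e^(-0.933333)) = 0.75 × (1 − 0.393241) = 0.455069.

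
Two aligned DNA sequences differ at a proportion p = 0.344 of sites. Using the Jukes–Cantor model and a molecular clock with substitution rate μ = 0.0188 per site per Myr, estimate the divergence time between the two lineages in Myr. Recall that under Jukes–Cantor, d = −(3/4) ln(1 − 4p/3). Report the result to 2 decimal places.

12.24

d = −(3/4) ln(1 − 4p/3) = −0.75 ln(1 − 0.458667) = −0.75 ln(0.541333)
  = −0.75 × (-0.613721) = 0.460291 substitutions/site.
Under a molecular clock d = 2μt, so t = d/(2μ) = 0.460291 / (2 × 0.0188) = 12.24 Myr.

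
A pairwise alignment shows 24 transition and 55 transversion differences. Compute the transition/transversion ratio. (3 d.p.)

0.436

R = 24/55 = 0.436363… ≈ 0.436 (to 3 d.p.).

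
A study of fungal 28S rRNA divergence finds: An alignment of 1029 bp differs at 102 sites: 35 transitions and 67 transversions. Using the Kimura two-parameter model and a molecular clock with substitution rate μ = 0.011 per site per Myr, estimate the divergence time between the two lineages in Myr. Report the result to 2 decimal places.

P = 35/1029 ≈ 0.034014 and Q = 67/1029 ≈ 0.065112.
Under the Kimura two-parameter model, d = −½ ln(1 − 2P − Q) − ¼ ln(1 − 2Q).
1 − 2P − Q = 0.86686, giving −½ ln(0.86686) = 0.071439.
1 − 2Q = 0.869776, giving −¼ ln(0.869776) = 0.034880.
d = 0.071439 + 0.034880 = 0.106319.
Under a molecular clock d = 2μt, so t = d/(2μ) = 0.106319 / (2 × 0.011) = 4.83 Myr.

4.83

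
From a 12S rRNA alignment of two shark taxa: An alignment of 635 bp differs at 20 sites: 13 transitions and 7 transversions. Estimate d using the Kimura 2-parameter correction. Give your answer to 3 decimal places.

P = 13/635 ≈ 0.020472 and Q = 7/635 ≈ 0.011024.
Under the Kimura two-parameter model, d = −½ ln(1 − 2P − Q) − ¼ ln(1 − 2Q).
1 − 2P − Q = 0.948032, giving −½ ln(0.948032) = 0.026684.
1 − 2Q = 0.977952, giving −¼ ln(0.977952) = 0.005574.
d = 0.026684 + 0.005574 = 0.032258.

0.032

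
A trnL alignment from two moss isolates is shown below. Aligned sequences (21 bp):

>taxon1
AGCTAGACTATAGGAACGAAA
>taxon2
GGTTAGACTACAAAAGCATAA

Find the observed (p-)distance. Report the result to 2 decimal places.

The sequences differ at 8 of 21 positions (sites 1, 3, 11, 13, 14, 16, 18, 19).
p = 8/21 = 0.380952… ≈ 0.38 (to 2 d.p.).

0.38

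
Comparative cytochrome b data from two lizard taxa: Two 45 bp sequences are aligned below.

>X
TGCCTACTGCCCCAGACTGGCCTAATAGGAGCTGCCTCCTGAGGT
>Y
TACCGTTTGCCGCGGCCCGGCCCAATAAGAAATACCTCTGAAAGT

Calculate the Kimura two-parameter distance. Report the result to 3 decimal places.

Of 45 sites, 11 differences are transitions and 6 are transversions, so P = 11/45 ≈ 0.244444 and Q = 6/45 ≈ 0.133333.
Under the Kimura two-parameter model, d = −½ ln(1 − 2P − Q) − ¼ ln(1 − 2Q).
1 − 2P − Q = 0.377779, giving −½ ln(0.377779) = 0.486723.
1 − 2Q = 0.733334, giving −¼ ln(0.733334) = 0.077539.
d = 0.486723 + 0.077539 = 0.564262.

0.564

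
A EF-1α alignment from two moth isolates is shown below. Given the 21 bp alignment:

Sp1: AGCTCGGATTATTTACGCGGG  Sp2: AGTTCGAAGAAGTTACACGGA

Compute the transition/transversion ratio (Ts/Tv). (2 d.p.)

1.33

Transitions are A↔G and C↔T; transversions are all other mismatches.
Transitions: 4. Transversions: 3.
R = 4/3 = 1.333333… ≈ 1.33 (to 2 d.p.).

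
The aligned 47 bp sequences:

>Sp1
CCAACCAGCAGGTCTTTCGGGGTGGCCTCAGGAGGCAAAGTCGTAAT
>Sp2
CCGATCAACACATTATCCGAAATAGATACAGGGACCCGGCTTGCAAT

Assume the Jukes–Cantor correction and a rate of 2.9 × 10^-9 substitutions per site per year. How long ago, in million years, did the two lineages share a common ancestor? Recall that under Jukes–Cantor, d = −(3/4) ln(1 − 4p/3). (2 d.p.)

The sequences differ at 24 of 47 sites, so p = 24/47 ≈ 0.510638.
d = −(3/4) ln(1 − 4p/3) = −0.75 ln(1 − 0.680851) = −0.75 ln(0.319149)
  = −0.75 × (-1.142097) = 0.856573 substitutions/site.
Under a molecular clock d = 2μt, so t = d/(2μ) = 0.856573 / (2 × 2.9 × 10^-9) = 147.69 million years.

147.69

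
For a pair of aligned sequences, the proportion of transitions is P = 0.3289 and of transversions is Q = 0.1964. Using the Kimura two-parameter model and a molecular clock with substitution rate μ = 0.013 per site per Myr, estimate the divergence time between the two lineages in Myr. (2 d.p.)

Under the Kimura two-parameter model, d = −½ ln(1 − 2P − Q) − ¼ ln(1 − 2Q).
1 − 2P − Q = 0.1458, giving −½ ln(0.1458) = 0.962760.
1 − 2Q = 0.6072, giving −¼ ln(0.6072) = 0.124724.
d = 0.962760 + 0.124724 = 1.087484.
Under a molecular clock d = 2μt, so t = d/(2μ) = 1.087484 / (2 × 0.013) = 41.83 Myr.

41.83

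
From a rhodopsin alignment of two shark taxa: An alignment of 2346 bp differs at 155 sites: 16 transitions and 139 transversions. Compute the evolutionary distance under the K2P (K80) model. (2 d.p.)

0.07

P = 16/2346 ≈ 0.00682 and Q = 139/2346 ≈ 0.05925.
Under the Kimura two-parameter model, d = −½ ln(1 − 2P − Q) − ¼ ln(1 − 2Q).
1 − 2P − Q = 0.92711, giving −½ ln(0.92711) = 0.037842.
1 − 2Q = 0.8815, giving −¼ ln(0.8815) = 0.031533.
d = 0.037842 + 0.031533 = 0.069375.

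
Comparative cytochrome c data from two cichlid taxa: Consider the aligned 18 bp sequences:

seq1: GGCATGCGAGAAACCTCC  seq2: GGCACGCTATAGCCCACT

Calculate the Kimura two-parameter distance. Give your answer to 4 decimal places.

Of 18 sites, 3 differences are transitions and 4 are transversions, so P = 3/18 ≈ 0.166667 and Q = 4/18 ≈ 0.222222.
Under the Kimura two-parameter model, d = −½ ln(1 − 2P − Q) − ¼ ln(1 − 2Q).
1 − 2P − Q = 0.444444, giving −½ ln(0.444444) = 0.405466.
1 − 2Q = 0.555556, giving −¼ ln(0.555556) = 0.146946.
d = 0.405466 + 0.146946 = 0.552412.

0.5524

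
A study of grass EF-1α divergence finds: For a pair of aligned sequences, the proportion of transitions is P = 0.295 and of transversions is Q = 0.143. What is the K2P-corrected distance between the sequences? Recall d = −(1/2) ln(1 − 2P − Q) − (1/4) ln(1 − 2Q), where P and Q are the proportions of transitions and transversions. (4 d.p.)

0.7445

Under the Kimura two-parameter model, d = −½ ln(1 − 2P − Q) − ¼ ln(1 − 2Q).
1 − 2P − Q = 0.267, giving −½ ln(0.267) = 0.660253.
1 − 2Q = 0.714, giving −¼ ln(0.714) = 0.084218.
d = 0.660253 + 0.084218 = 0.744471.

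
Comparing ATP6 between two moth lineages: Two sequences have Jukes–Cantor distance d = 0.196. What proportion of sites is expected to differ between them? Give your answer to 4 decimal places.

p = (3/4)(1 − e^(−4d/3)) = 0.75 × (1 − e^(-0.261333)) = 0.75 × (1 − 0.770024) = 0.172482.

0.1725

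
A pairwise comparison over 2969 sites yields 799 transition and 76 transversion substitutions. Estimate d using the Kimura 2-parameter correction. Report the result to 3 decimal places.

P = 799/2969 ≈ 0.269114 and Q = 76/2969 ≈ 0.025598.
Under the Kimura two-parameter model, d = −½ ln(1 − 2P − Q) − ¼ ln(1 − 2Q).
1 − 2P − Q = 0.436174, giving −½ ln(0.436174) = 0.414857.
1 − 2Q = 0.948804, giving −¼ ln(0.948804) = 0.013138.
d = 0.414857 + 0.013138 = 0.427995.

0.428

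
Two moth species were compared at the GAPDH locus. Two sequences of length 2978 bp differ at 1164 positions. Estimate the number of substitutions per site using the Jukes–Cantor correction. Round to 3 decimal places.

p = 1164/2978 ≈ 0.390866.
d = −(3/4) ln(1 − 4p/3) = −0.75 ln(1 − 0.521155) = −0.75 ln(0.478845)
  = −0.75 × (-0.736378) = 0.552284 substitutions/site.

0.552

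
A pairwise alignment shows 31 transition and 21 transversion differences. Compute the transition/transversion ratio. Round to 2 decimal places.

R = 31/21 = 1.476190… ≈ 1.48 (to 2 d.p.).

1.48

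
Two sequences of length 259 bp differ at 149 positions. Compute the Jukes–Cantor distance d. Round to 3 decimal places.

p = 149/259 ≈ 0.57529.
d = −(3/4) ln(1 − 4p/3) = −0.75 ln(1 − 0.767053) = −0.75 ln(0.232947)
  = −0.75 × (-1.456944) = 1.092708 substitutions/site.

1.093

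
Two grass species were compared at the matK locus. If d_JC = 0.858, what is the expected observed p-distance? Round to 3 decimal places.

p = (3/4)(1 − e^(−4d/3)) = 0.75 × (1 − e^(-1.144)) = 0.75 × (1 − 0.318542) = 0.511094.

0.511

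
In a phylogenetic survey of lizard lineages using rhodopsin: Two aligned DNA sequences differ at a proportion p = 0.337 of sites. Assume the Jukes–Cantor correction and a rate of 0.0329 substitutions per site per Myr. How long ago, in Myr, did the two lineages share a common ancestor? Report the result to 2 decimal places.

6.80

d = −(3/4) ln(1 − 4p/3) = −0.75 ln(1 − 0.449333) = −0.75 ln(0.550667)
  = −0.75 × (-0.596625) = 0.447469 substitutions/site.
Under a molecular clock d = 2μt, so t = d/(2μ) = 0.447469 / (2 × 0.0329) = 6.80 Myr.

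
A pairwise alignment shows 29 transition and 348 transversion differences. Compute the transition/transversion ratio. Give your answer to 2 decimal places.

0.08

R = 29/348 = 0.083333… ≈ 0.08 (to 2 d.p.).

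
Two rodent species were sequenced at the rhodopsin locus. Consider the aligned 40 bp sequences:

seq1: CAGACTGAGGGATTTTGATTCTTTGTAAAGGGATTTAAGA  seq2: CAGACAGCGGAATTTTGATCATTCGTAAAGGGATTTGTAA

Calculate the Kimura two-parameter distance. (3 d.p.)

Of 40 sites, 5 differences are transitions and 4 are transversions, so P = 5/40 = 0.125 and Q = 4/40 = 0.1.
Under the Kimura two-parameter model, d = −½ ln(1 − 2P − Q) − ¼ ln(1 − 2Q).
1 − 2P − Q = 0.65, giving −½ ln(0.65) = 0.215391.
1 − 2Q = 0.8, giving −¼ ln(0.8) = 0.055786.
d = 0.215391 + 0.055786 = 0.271177.

0.271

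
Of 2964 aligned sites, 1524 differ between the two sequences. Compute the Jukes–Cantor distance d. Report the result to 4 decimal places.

0.8677

p = 1524/2964 ≈ 0.51417.
d = −(3/4) ln(1 − 4p/3) = −0.75 ln(1 − 0.68556) = −0.75 ln(0.31444)
  = −0.75 × (-1.156962) = 0.867722 substitutions/site.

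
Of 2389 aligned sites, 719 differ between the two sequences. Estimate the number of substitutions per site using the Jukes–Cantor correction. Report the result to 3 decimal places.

0.385

p = 719/2389 ≈ 0.300963.
d = −(3/4) ln(1 − 4p/3) = −0.75 ln(1 − 0.401284) = −0.75 ln(0.598716)
  = −0.75 × (-0.512968) = 0.384726 substitutions/site.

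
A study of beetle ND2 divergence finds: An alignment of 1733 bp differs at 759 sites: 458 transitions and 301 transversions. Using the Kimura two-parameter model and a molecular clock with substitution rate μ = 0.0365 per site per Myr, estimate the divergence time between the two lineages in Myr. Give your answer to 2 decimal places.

P = 458/1733 ≈ 0.264282 and Q = 301/1733 ≈ 0.173687.
Under the Kimura two-parameter model, d = −½ ln(1 − 2P − Q) − ¼ ln(1 − 2Q).
1 − 2P − Q = 0.297749, giving −½ ln(0.297749) = 0.605752.
1 − 2Q = 0.652626, giving −¼ ln(0.652626) = 0.106688.
d = 0.605752 + 0.106688 = 0.712440.
Under a molecular clock d = 2μt, so t = d/(2μ) = 0.712440 / (2 × 0.0365) = 9.76 Myr.

9.76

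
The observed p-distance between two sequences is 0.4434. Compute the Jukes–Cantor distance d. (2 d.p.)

0.67

d = −(3/4) ln(1 − 4p/3) = −0.75 ln(1 − 0.5912) = −0.75 ln(0.4088)
  = −0.75 × (-0.894529) = 0.670897 substitutions/site.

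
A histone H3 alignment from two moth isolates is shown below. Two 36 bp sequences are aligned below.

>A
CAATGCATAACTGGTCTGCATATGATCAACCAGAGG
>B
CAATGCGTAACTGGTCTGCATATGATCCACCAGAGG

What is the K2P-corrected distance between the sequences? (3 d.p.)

Of 36 sites, 1 differences are transitions and 1 are transversions, so P = 1/36 ≈ 0.027778 and Q = 1/36 ≈ 0.027778.
Under the Kimura two-parameter model, d = −½ ln(1 − 2P − Q) − ¼ ln(1 − 2Q).
1 − 2P − Q = 0.916666, giving −½ ln(0.916666) = 0.043506.
1 − 2Q = 0.944444, giving −¼ ln(0.944444) = 0.014290.
d = 0.043506 + 0.014290 = 0.057796.

0.058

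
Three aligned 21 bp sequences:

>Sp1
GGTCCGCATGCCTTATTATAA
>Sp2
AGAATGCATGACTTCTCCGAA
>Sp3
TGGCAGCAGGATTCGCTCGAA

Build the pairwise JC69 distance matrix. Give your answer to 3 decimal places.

d(Sp1,Sp2) = 0.635, d(Sp1,Sp3) = 0.899, d(Sp2,Sp3) = 0.756

Sp1–Sp2: 9/21 sites differ → p ≈ 0.428571, d = −0.75 ln(1 − 0.571428) = 0.635472 ≈ 0.635.
Sp1–Sp3: 11/21 sites differ → p ≈ 0.52381, d = −0.75 ln(1 − 0.698413) = 0.899023 ≈ 0.899.
Sp2–Sp3: 10/21 sites differ → p ≈ 0.47619, d = −0.75 ln(1 − 0.63492) = 0.755729 ≈ 0.756.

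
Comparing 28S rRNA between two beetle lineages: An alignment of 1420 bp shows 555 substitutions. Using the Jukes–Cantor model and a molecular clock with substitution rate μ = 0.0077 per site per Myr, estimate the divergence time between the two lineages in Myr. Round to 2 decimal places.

p = 555/1420 ≈ 0.390845.
d = −(3/4) ln(1 − 4p/3) = −0.75 ln(1 − 0.521127) = −0.75 ln(0.478873)
  = −0.75 × (-0.736320) = 0.552240 substitutions/site.
Under a molecular clock d = 2μt, so t = d/(2μ) = 0.552240 / (2 × 0.0077) = 35.86 Myr.

35.86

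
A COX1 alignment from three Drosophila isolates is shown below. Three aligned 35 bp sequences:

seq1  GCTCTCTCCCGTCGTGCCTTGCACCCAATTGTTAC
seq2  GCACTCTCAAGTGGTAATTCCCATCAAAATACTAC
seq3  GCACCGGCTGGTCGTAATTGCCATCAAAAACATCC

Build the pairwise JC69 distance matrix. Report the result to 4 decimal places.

d(seq1,seq2) = 0.5716, d(seq1,seq3) = 0.8681, d(seq2,seq3) = 0.4073

seq1–seq2: 14/35 sites differ → p = 0.4, d = −0.75 ln(1 − 0.533333) = 0.571605 ≈ 0.5716.
seq1–seq3: 18/35 sites differ → p ≈ 0.514286, d = −0.75 ln(1 − 0.685715) = 0.868091 ≈ 0.8681.
seq2–seq3: 11/35 sites differ → p ≈ 0.314286, d = −0.75 ln(1 − 0.419048) = 0.407315 ≈ 0.4073.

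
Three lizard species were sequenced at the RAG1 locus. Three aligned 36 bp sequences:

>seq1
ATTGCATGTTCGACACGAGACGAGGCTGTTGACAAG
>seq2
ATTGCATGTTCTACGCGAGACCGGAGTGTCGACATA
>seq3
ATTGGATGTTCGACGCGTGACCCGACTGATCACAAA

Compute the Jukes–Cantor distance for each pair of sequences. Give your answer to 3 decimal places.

seq1–seq2: 9/36 sites differ → p = 0.25, d = −0.75 ln(1 − 0.333333) = 0.304098 ≈ 0.304.
seq1–seq3: 9/36 sites differ → p = 0.25, d = −0.75 ln(1 − 0.333333) = 0.304098 ≈ 0.304.
seq2–seq3: 9/36 sites differ → p = 0.25, d = −0.75 ln(1 − 0.333333) = 0.304098 ≈ 0.304.

d(seq1,seq2) = 0.304, d(seq1,seq3) = 0.304, d(seq2,seq3) = 0.304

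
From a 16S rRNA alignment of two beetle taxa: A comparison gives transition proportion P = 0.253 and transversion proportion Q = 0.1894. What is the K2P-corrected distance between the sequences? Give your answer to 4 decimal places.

Under the Kimura two-parameter model, d = −½ ln(1 − 2P − Q) − ¼ ln(1 − 2Q).
1 − 2P − Q = 0.3046, giving −½ ln(0.3046) = 0.594378.
1 − 2Q = 0.6212, giving −¼ ln(0.6212) = 0.119026.
d = 0.594378 + 0.119026 = 0.713404.

0.7134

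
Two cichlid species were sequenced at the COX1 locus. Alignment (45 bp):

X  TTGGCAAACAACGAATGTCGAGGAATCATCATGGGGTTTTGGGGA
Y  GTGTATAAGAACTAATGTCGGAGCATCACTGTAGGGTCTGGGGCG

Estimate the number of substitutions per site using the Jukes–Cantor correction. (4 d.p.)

0.5254

The sequences differ at 17 of 45 sites, so p = 17/45 ≈ 0.377778.
d = −(3/4) ln(1 − 4p/3) = −0.75 ln(1 − 0.503704) = −0.75 ln(0.496296)
  = −0.75 × (-0.700583) = 0.525437 substitutions/site.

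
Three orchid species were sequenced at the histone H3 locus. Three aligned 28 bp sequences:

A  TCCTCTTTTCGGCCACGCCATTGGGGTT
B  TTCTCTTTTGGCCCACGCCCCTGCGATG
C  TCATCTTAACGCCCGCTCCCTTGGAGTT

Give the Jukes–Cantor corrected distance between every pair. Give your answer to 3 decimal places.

A–B: 8/28 sites differ → p ≈ 0.285714, d = −0.75 ln(1 − 0.380952) = 0.359679 ≈ 0.360.
A–C: 8/28 sites differ → p ≈ 0.285714, d = −0.75 ln(1 − 0.380952) = 0.359679 ≈ 0.360.
B–C: 12/28 sites differ → p ≈ 0.428571, d = −0.75 ln(1 − 0.571428) = 0.635472 ≈ 0.635.

d(A,B) = 0.360, d(A,C) = 0.360, d(B,C) = 0.635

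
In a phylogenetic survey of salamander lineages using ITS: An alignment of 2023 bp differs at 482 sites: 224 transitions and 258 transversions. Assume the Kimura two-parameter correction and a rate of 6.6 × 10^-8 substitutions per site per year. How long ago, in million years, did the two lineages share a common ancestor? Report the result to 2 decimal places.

2.18

P = 224/2023 ≈ 0.110727 and Q = 258/2023 ≈ 0.127533.
Under the Kimura two-parameter model, d = −½ ln(1 − 2P − Q) − ¼ ln(1 − 2Q).
1 − 2P − Q = 0.651013, giving −½ ln(0.651013) = 0.214613.
1 − 2Q = 0.744934, giving −¼ ln(0.744934) = 0.073615.
d = 0.214613 + 0.073615 = 0.288228.
Under a molecular clock d = 2μt, so t = d/(2μ) = 0.288228 / (2 × 6.6 × 10^-8) = 2.18 million years.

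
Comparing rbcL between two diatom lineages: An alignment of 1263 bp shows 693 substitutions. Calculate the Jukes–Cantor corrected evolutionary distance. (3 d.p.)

0.986

p = 693/1263 ≈ 0.548694.
d = −(3/4) ln(1 − 4p/3) = −0.75 ln(1 − 0.731592) = −0.75 ln(0.268408)
  = −0.75 × (-1.315247) = 0.986435 substitutions/site.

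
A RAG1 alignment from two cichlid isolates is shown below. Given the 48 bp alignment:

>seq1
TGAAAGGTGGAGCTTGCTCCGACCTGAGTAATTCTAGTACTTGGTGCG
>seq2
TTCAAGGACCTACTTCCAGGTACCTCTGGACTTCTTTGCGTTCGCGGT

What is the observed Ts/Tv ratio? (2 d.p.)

0.09

Transitions are A↔G and C↔T; transversions are all other mismatches.
Transitions: 2. Transversions: 23.
R = 2/23 = 0.086956… ≈ 0.09 (to 2 d.p.).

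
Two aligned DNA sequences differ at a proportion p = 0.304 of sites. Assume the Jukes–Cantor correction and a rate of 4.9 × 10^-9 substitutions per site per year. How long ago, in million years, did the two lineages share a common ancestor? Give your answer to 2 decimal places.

d = −(3/4) ln(1 − 4p/3) = −0.75 ln(1 − 0.405333) = −0.75 ln(0.594667)
  = −0.75 × (-0.519754) = 0.389816 substitutions/site.
Under a molecular clock d = 2μt, so t = d/(2μ) = 0.389816 / (2 × 4.9 × 10^-9) = 39.78 million years.

39.78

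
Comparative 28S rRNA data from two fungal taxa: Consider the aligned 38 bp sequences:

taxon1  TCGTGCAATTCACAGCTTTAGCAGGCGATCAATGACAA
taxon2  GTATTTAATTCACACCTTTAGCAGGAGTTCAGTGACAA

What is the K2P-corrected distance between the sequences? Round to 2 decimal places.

Of 38 sites, 4 differences are transitions and 5 are transversions, so P = 4/38 ≈ 0.105263 and Q = 5/38 ≈ 0.131579.
Under the Kimura two-parameter model, d = −½ ln(1 − 2P − Q) − ¼ ln(1 − 2Q).
1 − 2P − Q = 0.657895, giving −½ ln(0.657895) = 0.209355.
1 − 2Q = 0.736842, giving −¼ ln(0.736842) = 0.076345.
d = 0.209355 + 0.076345 = 0.285700.

0.29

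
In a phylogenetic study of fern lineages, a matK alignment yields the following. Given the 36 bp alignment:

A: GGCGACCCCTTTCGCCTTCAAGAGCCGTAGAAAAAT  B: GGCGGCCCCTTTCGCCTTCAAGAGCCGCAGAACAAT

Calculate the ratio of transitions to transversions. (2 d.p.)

Transitions are A↔G and C↔T; transversions are all other mismatches.
Transitions: 2. Transversions: 1.
R = 2/1 = 2.00.

2.00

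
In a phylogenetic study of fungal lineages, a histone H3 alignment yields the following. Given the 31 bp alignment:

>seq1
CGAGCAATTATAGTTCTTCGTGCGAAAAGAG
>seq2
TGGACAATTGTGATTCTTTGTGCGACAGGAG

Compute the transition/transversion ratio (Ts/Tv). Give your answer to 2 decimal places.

Transitions are A↔G and C↔T; transversions are all other mismatches.
Transitions: 8. Transversions: 1.
R = 8/1 = 8.00.

8.00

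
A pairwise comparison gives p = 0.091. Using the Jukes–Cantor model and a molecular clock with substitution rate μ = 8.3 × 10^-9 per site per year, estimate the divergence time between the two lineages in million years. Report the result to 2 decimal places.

5.84

d = −(3/4) ln(1 − 4p/3) = −0.75 ln(1 − 0.121333) = −0.75 ln(0.878667)
  = −0.75 × (-0.129349) = 0.097012 substitutions/site.
Under a molecular clock d = 2μt, so t = d/(2μ) = 0.097012 / (2 × 8.3 × 10^-9) = 5.84 million years.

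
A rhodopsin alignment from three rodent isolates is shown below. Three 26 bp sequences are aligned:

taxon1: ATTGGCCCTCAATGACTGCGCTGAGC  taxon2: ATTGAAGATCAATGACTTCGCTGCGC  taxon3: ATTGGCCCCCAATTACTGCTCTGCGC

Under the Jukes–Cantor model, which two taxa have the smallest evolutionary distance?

taxon1–taxon2: 6/26 differ, p = 0.231, d = 0.276.
taxon1–taxon3: 4/26 differ, p = 0.154, d = 0.172.
taxon2–taxon3: 8/26 differ, p = 0.308, d = 0.396.
The smallest distance is between taxon1 and taxon3.

taxon1 and taxon3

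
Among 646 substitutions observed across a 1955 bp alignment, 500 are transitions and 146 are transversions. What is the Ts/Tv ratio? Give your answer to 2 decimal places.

R = 500/146 = 3.424657… ≈ 3.42 (to 2 d.p.).

3.42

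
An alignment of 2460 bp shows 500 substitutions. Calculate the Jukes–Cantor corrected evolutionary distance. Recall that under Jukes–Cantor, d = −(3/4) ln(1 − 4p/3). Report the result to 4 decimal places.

0.2371

p = 500/2460 ≈ 0.203252.
d = −(3/4) ln(1 − 4p/3) = −0.75 ln(1 − 0.271003) = −0.75 ln(0.728997)
  = −0.75 × (-0.316086) = 0.237065 substitutions/site.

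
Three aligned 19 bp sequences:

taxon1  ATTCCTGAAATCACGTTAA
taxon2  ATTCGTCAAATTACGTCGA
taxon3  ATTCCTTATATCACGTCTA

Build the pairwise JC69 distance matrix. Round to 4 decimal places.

d(taxon1,taxon2) = 0.3241, d(taxon1,taxon3) = 0.2471, d(taxon2,taxon3) = 0.3241

taxon1–taxon2: 5/19 sites differ → p ≈ 0.263158, d = −0.75 ln(1 − 0.350877) = 0.324100 ≈ 0.3241.
taxon1–taxon3: 4/19 sites differ → p ≈ 0.210526, d = −0.75 ln(1 − 0.280701) = 0.247109 ≈ 0.2471.
taxon2–taxon3: 5/19 sites differ → p ≈ 0.263158, d = −0.75 ln(1 − 0.350877) = 0.324100 ≈ 0.3241.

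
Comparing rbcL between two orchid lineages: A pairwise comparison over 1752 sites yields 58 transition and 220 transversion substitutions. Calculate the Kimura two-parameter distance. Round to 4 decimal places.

P = 58/1752 ≈ 0.033105 and Q = 220/1752 ≈ 0.125571.
Under the Kimura two-parameter model, d = −½ ln(1 − 2P − Q) − ¼ ln(1 − 2Q).
1 − 2P − Q = 0.808219, giving −½ ln(0.808219) = 0.106461.
1 − 2Q = 0.748858, giving −¼ ln(0.748858) = 0.072301.
d = 0.106461 + 0.072301 = 0.178762.

0.1788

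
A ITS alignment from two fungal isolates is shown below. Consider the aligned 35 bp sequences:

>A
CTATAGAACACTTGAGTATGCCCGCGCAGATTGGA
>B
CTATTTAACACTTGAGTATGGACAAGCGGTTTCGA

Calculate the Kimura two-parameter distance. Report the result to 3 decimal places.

0.316

Of 35 sites, 2 differences are transitions and 7 are transversions, so P = 2/35 ≈ 0.057143 and Q = 7/35 = 0.2.
Under the Kimura two-parameter model, d = −½ ln(1 − 2P − Q) − ¼ ln(1 − 2Q).
1 − 2P − Q = 0.685714, giving −½ ln(0.685714) = 0.188647.
1 − 2Q = 0.6, giving −¼ ln(0.6) = 0.127706.
d = 0.188647 + 0.127706 = 0.316353.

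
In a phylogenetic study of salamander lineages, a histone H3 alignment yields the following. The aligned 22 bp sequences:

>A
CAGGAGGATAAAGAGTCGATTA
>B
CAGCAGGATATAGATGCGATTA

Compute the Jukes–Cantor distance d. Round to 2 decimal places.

The sequences differ at 4 of 22 sites (4, 11, 15, 16), so p = 4/22 ≈ 0.181818.
d = −(3/4) ln(1 − 4p/3) = −0.75 ln(1 − 0.242424) = −0.75 ln(0.757576)
  = −0.75 × (-0.277631) = 0.208223 substitutions/site.

0.21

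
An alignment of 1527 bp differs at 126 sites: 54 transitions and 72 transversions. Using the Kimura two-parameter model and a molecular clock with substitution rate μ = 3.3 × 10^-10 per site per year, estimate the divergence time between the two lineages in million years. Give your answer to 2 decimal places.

132.54

P = 54/1527 ≈ 0.035363 and Q = 72/1527 ≈ 0.047151.
Under the Kimura two-parameter model, d = −½ ln(1 − 2P − Q) − ¼ ln(1 − 2Q).
1 − 2P − Q = 0.882123, giving −½ ln(0.882123) = 0.062712.
1 − 2Q = 0.905698, giving −¼ ln(0.905698) = 0.024762.
d = 0.062712 + 0.024762 = 0.087474.
Under a molecular clock d = 2μt, so t = d/(2μ) = 0.087474 / (2 × 3.3 × 10^-10) = 132.54 million years.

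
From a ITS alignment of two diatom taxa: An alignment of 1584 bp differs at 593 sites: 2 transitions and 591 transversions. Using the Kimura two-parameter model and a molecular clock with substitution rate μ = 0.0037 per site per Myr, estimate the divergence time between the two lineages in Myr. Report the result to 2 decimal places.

P = 2/1584 ≈ 0.001263 and Q = 591/1584 ≈ 0.373106.
Under the Kimura two-parameter model, d = −½ ln(1 − 2P − Q) − ¼ ln(1 − 2Q).
1 − 2P − Q = 0.624368, giving −½ ln(0.624368) = 0.235508.
1 − 2Q = 0.253788, giving −¼ ln(0.253788) = 0.342814.
d = 0.235508 + 0.342814 = 0.578322.
Under a molecular clock d = 2μt, so t = d/(2μ) = 0.578322 / (2 × 0.0037) = 78.15 Myr.

78.15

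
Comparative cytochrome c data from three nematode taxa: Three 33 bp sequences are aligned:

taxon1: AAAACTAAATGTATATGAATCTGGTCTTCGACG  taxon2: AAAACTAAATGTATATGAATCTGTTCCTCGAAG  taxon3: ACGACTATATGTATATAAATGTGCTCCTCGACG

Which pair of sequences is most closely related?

taxon1–taxon2: 3/33 differ, p = 0.091, d = 0.097.
taxon1–taxon3: 7/33 differ, p = 0.212, d = 0.249.
taxon2–taxon3: 7/33 differ, p = 0.212, d = 0.249.
The smallest distance is between taxon1 and taxon2.

taxon1 and taxon2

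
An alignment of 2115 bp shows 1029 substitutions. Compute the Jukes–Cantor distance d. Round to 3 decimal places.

p = 1029/2115 ≈ 0.486525.
d = −(3/4) ln(1 − 4p/3) = −0.75 ln(1 − 0.6487) = −0.75 ln(0.3513)
  = −0.75 × (-1.046115) = 0.784586 substitutions/site.

0.785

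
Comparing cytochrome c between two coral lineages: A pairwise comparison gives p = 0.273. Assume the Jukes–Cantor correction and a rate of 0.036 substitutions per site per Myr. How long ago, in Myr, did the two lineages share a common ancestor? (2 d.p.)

d = −(3/4) ln(1 − 4p/3) = −0.75 ln(1 − 0.364) = −0.75 ln(0.636)
  = −0.75 × (-0.452557) = 0.339418 substitutions/site.
Under a molecular clock d = 2μt, so t = d/(2μ) = 0.339418 / (2 × 0.036) = 4.71 Myr.

4.71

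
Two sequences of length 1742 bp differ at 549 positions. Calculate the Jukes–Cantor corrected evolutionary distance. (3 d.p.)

p = 549/1742 ≈ 0.315155.
d = −(3/4) ln(1 − 4p/3) = −0.75 ln(1 − 0.420207) = −0.75 ln(0.579793)
  = −0.75 × (-0.545084) = 0.408813 substitutions/site.

0.409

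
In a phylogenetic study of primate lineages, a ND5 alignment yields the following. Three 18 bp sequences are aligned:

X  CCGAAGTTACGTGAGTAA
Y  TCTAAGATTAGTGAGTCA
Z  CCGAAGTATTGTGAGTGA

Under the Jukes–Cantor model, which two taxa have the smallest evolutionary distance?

X–Y: 6/18 differ, p = 0.333, d = 0.441.
X–Z: 4/18 differ, p = 0.222, d = 0.264.
Y–Z: 6/18 differ, p = 0.333, d = 0.441.
The smallest distance is between X and Z.

X and Z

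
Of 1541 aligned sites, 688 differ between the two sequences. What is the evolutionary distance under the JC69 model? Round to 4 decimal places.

p = 688/1541 ≈ 0.446463.
d = −(3/4) ln(1 − 4p/3) = −0.75 ln(1 − 0.595284) = −0.75 ln(0.404716)
  = −0.75 × (-0.904570) = 0.678428 substitutions/site.

0.6784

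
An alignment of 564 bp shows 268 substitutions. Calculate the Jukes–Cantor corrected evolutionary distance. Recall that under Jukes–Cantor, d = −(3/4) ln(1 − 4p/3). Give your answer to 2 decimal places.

p = 268/564 ≈ 0.475177.
d = −(3/4) ln(1 − 4p/3) = −0.75 ln(1 − 0.633569) = −0.75 ln(0.366431)
  = −0.75 × (-1.003945) = 0.752959 substitutions/site.

0.75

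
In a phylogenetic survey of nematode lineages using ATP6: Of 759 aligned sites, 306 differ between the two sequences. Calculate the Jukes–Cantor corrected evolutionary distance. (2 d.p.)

0.58

p = 306/759 ≈ 0.403162.
d = −(3/4) ln(1 − 4p/3) = −0.75 ln(1 − 0.537549) = −0.75 ln(0.462451)
  = −0.75 × (-0.771215) = 0.578411 substitutions/site.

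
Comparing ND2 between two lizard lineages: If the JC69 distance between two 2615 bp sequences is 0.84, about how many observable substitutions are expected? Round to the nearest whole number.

1321

Invert JC69: p = (3/4)(1 − e^(−4d/3)) = 0.75 × (1 − e^(-1.12)) = 0.75 × (1 − 0.326280) = 0.505290.
Expected differing sites = pL ≈ 0.505290 × 2615 = 1321.33335 ≈ 1321.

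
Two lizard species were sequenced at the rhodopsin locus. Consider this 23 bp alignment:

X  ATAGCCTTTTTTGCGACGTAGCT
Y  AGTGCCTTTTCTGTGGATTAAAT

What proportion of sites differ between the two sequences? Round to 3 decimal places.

0.391

The sequences differ at 9 of 23 positions (sites 2, 3, 11, 14, 16, 17, 18, 21, 22).
p = 9/23 = 0.391304… ≈ 0.391 (to 3 d.p.).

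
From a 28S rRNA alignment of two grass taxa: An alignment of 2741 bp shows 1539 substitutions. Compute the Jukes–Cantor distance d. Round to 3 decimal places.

1.036

p = 1539/2741 ≈ 0.561474.
d = −(3/4) ln(1 − 4p/3) = −0.75 ln(1 − 0.748632) = −0.75 ln(0.251368)
  = −0.75 × (-1.380837) = 1.035628 substitutions/site.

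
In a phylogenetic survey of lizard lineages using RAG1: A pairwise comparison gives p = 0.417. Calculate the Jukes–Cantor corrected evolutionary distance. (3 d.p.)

0.609

d = −(3/4) ln(1 − 4p/3) = −0.75 ln(1 − 0.556) = −0.75 ln(0.444)
  = −0.75 × (-0.811931) = 0.608948 substitutions/site.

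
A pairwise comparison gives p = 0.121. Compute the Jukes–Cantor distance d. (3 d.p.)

d = −(3/4) ln(1 − 4p/3) = −0.75 ln(1 − 0.161333) = −0.75 ln(0.838667)
  = −0.75 × (-0.175942) = 0.131957 substitutions/site.

0.132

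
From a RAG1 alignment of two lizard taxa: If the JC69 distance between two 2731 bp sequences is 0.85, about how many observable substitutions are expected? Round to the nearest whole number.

Invert JC69: p = (3/4)(1 − e^(−4d/3)) = 0.75 × (1 − e^(-1.133333)) = 0.75 × (1 − 0.321958) = 0.508532.
Expected differing sites = pL ≈ 0.508532 × 2731 = 1388.800892 ≈ 1389.

1389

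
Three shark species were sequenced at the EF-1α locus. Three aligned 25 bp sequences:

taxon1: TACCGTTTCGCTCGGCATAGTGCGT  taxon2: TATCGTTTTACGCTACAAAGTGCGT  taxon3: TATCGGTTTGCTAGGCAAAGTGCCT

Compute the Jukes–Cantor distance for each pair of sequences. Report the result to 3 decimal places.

d(taxon1,taxon2) = 0.351, d(taxon1,taxon3) = 0.289, d(taxon2,taxon3) = 0.351

taxon1–taxon2: 7/25 sites differ → p = 0.28, d = −0.75 ln(1 − 0.373333) = 0.350505 ≈ 0.351.
taxon1–taxon3: 6/25 sites differ → p = 0.24, d = −0.75 ln(1 − 0.32) = 0.289247 ≈ 0.289.
taxon2–taxon3: 7/25 sites differ → p = 0.28, d = −0.75 ln(1 − 0.373333) = 0.350505 ≈ 0.351.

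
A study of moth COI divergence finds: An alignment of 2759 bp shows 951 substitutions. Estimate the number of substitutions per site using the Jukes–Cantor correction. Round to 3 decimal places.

0.462

p = 951/2759 ≈ 0.34469.
d = −(3/4) ln(1 − 4p/3) = −0.75 ln(1 − 0.459587) = −0.75 ln(0.540413)
  = −0.75 × (-0.615422) = 0.461567 substitutions/site.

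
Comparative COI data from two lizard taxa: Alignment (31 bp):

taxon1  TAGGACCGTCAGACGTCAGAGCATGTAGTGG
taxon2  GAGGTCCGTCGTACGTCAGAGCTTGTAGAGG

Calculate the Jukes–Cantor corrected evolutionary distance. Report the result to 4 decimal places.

0.2239

The sequences differ at 6 of 31 sites (1, 5, 11, 12, 23, 29), so p = 6/31 ≈ 0.193548.
d = −(3/4) ln(1 − 4p/3) = −0.75 ln(1 − 0.258064) = −0.75 ln(0.741936)
  = −0.75 × (-0.298492) = 0.223869 substitutions/site.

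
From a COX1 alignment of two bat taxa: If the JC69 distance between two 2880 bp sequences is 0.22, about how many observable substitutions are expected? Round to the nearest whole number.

Invert JC69: p = (3/4)(1 − e^(−4d/3)) = 0.75 × (1 − e^(-0.293333)) = 0.75 × (1 − 0.745774) = 0.190670.
Expected differing sites = pL ≈ 0.190670 × 2880 = 549.1296 ≈ 549.

549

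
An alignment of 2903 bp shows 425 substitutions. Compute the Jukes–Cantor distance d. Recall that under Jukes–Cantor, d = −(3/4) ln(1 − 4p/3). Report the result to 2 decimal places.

p = 425/2903 ≈ 0.1464.
d = −(3/4) ln(1 − 4p/3) = −0.75 ln(1 − 0.1952) = −0.75 ln(0.8048)
  = −0.75 × (-0.217161) = 0.162871 substitutions/site.

0.16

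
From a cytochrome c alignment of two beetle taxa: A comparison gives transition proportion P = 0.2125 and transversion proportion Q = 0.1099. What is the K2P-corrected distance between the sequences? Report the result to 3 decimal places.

Under the Kimura two-parameter model, d = −½ ln(1 − 2P − Q) − ¼ ln(1 − 2Q).
1 − 2P − Q = 0.4651, giving −½ ln(0.4651) = 0.382751.
1 − 2Q = 0.7802, giving −¼ ln(0.7802) = 0.062051.
d = 0.382751 + 0.062051 = 0.444802.

0.445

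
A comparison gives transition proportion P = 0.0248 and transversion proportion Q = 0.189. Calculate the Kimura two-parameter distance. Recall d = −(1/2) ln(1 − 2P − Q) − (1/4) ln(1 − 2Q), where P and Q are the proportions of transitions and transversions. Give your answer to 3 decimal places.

Under the Kimura two-parameter model, d = −½ ln(1 − 2P − Q) − ¼ ln(1 − 2Q).
1 − 2P − Q = 0.7614, giving −½ ln(0.7614) = 0.136298.
1 − 2Q = 0.622, giving −¼ ln(0.622) = 0.118704.
d = 0.136298 + 0.118704 = 0.255002.

0.255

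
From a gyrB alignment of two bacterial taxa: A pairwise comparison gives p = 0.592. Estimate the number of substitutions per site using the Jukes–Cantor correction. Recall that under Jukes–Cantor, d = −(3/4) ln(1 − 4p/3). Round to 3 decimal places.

1.168

d = −(3/4) ln(1 − 4p/3) = −0.75 ln(1 − 0.789333) = −0.75 ln(0.210667)
  = −0.75 × (-1.557477) = 1.168108 substitutions/site.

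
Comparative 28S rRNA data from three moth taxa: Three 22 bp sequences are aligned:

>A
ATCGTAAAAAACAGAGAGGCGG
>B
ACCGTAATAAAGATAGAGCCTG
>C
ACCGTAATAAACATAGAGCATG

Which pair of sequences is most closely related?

B and C

A–B: 6/22 differ, p = 0.273, d = 0.339.
A–C: 6/22 differ, p = 0.273, d = 0.339.
B–C: 2/22 differ, p = 0.091, d = 0.097.
The smallest distance is between B and C.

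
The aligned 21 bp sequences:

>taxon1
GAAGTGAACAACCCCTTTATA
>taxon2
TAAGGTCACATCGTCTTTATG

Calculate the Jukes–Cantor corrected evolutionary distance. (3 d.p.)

The sequences differ at 8 of 21 sites (1, 5, 6, 7, 11, 13, 14, 21), so p = 8/21 ≈ 0.380952.
d = −(3/4) ln(1 − 4p/3) = −0.75 ln(1 − 0.507936) = −0.75 ln(0.492064)
  = −0.75 × (-0.709146) = 0.531860 substitutions/site.

0.532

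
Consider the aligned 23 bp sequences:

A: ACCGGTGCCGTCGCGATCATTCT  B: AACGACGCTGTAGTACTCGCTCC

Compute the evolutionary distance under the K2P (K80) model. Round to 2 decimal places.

Of 23 sites, 8 differences are transitions and 3 are transversions, so P = 8/23 ≈ 0.347826 and Q = 3/23 ≈ 0.130435.
Under the Kimura two-parameter model, d = −½ ln(1 − 2P − Q) − ¼ ln(1 − 2Q).
1 − 2P − Q = 0.173913, giving −½ ln(0.173913) = 0.874600.
1 − 2Q = 0.73913, giving −¼ ln(0.73913) = 0.075570.
d = 0.874600 + 0.075570 = 0.950170.

0.95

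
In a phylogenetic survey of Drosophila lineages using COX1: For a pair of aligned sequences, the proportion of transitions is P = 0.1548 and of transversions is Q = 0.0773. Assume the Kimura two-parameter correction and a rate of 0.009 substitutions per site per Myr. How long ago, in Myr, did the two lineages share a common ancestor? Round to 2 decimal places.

15.92

Under the Kimura two-parameter model, d = −½ ln(1 − 2P − Q) − ¼ ln(1 − 2Q).
1 − 2P − Q = 0.6131, giving −½ ln(0.6131) = 0.244614.
1 − 2Q = 0.8454, giving −¼ ln(0.8454) = 0.041986.
d = 0.244614 + 0.041986 = 0.286600.
Under a molecular clock d = 2μt, so t = d/(2μ) = 0.286600 / (2 × 0.009) = 15.92 Myr.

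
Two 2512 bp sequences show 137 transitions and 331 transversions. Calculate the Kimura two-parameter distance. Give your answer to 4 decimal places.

P = 137/2512 ≈ 0.054538 and Q = 331/2512 ≈ 0.131768.
Under the Kimura two-parameter model, d = −½ ln(1 − 2P − Q) − ¼ ln(1 − 2Q).
1 − 2P − Q = 0.759156, giving −½ ln(0.759156) = 0.137774.
1 − 2Q = 0.736464, giving −¼ ln(0.736464) = 0.076474.
d = 0.137774 + 0.076474 = 0.214248.

0.2142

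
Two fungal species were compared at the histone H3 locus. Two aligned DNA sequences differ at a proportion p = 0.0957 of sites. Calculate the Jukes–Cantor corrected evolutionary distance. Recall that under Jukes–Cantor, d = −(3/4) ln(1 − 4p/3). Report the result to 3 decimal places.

0.102

d = −(3/4) ln(1 − 4p/3) = −0.75 ln(1 − 0.1276) = −0.75 ln(0.8724)
  = −0.75 × (-0.136507) = 0.102380 substitutions/site.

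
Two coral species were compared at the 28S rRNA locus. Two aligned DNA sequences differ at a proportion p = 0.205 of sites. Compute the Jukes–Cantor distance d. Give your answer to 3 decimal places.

d = −(3/4) ln(1 − 4p/3) = −0.75 ln(1 − 0.273333) = −0.75 ln(0.726667)
  = −0.75 × (-0.319287) = 0.239465 substitutions/site.

0.239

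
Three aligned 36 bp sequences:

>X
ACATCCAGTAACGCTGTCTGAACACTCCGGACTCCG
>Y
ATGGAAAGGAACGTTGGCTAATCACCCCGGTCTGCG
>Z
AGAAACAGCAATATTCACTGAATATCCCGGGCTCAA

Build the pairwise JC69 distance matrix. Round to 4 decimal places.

X–Y: 13/36 sites differ → p ≈ 0.361111, d = −0.75 ln(1 − 0.481481) = 0.492584 ≈ 0.4926.
X–Z: 15/36 sites differ → p ≈ 0.416667, d = −0.75 ln(1 − 0.555556) = 0.608198 ≈ 0.6082.
Y–Z: 17/36 sites differ → p ≈ 0.472222, d = −0.75 ln(1 − 0.629629) = 0.744938 ≈ 0.7449.

d(X,Y) = 0.4926, d(X,Z) = 0.6082, d(Y,Z) = 0.7449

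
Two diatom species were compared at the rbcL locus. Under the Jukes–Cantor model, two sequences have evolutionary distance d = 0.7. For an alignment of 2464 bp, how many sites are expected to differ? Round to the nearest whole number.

1121

Invert JC69: p = (3/4)(1 − e^(−4d/3)) = 0.75 × (1 − e^(-0.933333)) = 0.75 × (1 − 0.393241) = 0.455069.
Expected differing sites = pL ≈ 0.455069 × 2464 = 1121.290016 ≈ 1121.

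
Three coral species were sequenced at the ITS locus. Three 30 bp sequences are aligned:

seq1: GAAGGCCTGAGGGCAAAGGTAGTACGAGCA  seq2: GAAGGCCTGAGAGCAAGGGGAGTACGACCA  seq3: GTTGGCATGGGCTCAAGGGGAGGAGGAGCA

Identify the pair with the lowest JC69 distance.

seq1–seq2: 4/30 differ, p = 0.133, d = 0.147.
seq1–seq3: 10/30 differ, p = 0.333, d = 0.441.
seq2–seq3: 9/30 differ, p = 0.300, d = 0.383.
The smallest distance is between seq1 and seq2.

seq1 and seq2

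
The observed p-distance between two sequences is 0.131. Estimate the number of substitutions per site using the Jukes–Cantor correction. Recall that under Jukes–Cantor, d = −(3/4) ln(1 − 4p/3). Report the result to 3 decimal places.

0.144

d = −(3/4) ln(1 − 4p/3) = −0.75 ln(1 − 0.174667) = −0.75 ln(0.825333)
  = −0.75 × (-0.191968) = 0.143976 substitutions/site.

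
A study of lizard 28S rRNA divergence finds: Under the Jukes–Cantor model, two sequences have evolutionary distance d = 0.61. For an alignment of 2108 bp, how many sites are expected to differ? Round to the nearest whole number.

Invert JC69: p = (3/4)(1 − e^(−4d/3)) = 0.75 × (1 − e^(-0.813333)) = 0.75 × (1 − 0.443378) = 0.417467.
Expected differing sites = pL ≈ 0.417467 × 2108 = 880.020436 ≈ 880.

880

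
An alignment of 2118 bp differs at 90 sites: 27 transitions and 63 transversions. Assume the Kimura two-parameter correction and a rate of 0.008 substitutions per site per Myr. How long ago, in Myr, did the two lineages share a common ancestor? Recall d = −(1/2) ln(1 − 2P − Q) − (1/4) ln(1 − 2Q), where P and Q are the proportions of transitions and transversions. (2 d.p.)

2.73

P = 27/2118 ≈ 0.012748 and Q = 63/2118 ≈ 0.029745.
Under the Kimura two-parameter model, d = −½ ln(1 − 2P − Q) − ¼ ln(1 − 2Q).
1 − 2P − Q = 0.944759, giving −½ ln(0.944759) = 0.028413.
1 − 2Q = 0.94051, giving −¼ ln(0.94051) = 0.015333.
d = 0.028413 + 0.015333 = 0.043746.
Under a molecular clock d = 2μt, so t = d/(2μ) = 0.043746 / (2 × 0.008) = 2.73 Myr.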